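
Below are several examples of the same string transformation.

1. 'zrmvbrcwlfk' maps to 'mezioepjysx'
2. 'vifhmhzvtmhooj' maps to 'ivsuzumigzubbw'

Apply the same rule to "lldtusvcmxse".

In each case the input is transformed by: shift every letter 13 places forward in the alphabet (wrapping around) — i.e. ROT13.
On "lldtusvcmxse" that produces "yyqghfipzkfr".

yyqghfipzkfr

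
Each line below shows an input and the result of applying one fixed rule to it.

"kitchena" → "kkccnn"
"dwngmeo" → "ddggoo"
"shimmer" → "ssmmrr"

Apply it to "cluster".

In each case the input is transformed by: keep one character in every 3, starting at position 1 (positions 1st, 4th, 7th, ...), then double every character.
Working it through for "cluster": intermediate "csr", final "ccssrr".

ccssrr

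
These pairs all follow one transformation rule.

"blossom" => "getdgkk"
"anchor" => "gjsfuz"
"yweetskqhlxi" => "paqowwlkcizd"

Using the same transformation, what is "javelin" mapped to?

Rule — shift every letter 8 places backward in the alphabet (wrapping around), then move the last 2 characters to the front (rotate right by 2).
On "javelin": the first step gives "bsnwdaf", and the second then gives "afbsnwd".

afbsnwd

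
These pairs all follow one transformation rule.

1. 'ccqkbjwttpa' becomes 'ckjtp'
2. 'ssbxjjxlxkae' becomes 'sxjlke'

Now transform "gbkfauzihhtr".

bfuihr

The rule is to keep every other character starting from the second (positions 2nd, 4th, 6th, ...).
Doing the same to "gbkfauzihhtr": "bfuihr".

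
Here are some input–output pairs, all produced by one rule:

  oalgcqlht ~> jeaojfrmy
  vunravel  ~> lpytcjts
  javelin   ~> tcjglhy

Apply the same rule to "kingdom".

lebmkig

What's happening: move the first 2 characters to the end (rotate left by 2), then shift every letter 2 places backward in the alphabet (wrapping around).
On "kingdom" that produces "lebmkig".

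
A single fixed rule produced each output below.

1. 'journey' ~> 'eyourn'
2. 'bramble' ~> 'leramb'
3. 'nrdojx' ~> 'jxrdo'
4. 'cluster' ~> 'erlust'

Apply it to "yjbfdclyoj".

ojjbfdcly

Each output is the input with this applied: delete the first character, then move the last 2 characters to the front (rotate right by 2).
"yjbfdclyoj" → "ojjbfdcly".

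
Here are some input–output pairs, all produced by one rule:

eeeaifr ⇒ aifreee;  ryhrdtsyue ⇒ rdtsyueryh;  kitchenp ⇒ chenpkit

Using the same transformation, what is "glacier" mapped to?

The transformation: move the first 3 characters to the end (rotate left by 3).
Applying that to "glacier" gives "ciergla".

ciergla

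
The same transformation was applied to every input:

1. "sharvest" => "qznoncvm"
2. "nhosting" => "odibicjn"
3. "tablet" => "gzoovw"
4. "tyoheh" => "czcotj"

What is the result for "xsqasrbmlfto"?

The rule is to swap the front and back halves of the string, then shift every letter 5 places backward in the alphabet (wrapping around).
On "xsqasrbmlfto" that produces "whgaojsnlvnm".
(Check on "tyoheh": → "hehtyo" → "czcotj" ✓)

whgaojsnlvnm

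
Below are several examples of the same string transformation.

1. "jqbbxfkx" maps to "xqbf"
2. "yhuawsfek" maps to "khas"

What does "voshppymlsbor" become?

The rule is to move the last 2 characters to the front (rotate right by 2), then keep every other character starting from the second (positions 2nd, 4th, 6th, ...).
For "voshppymlsbor", step one produces "orvoshppymlsb"; step two turns that into "rohpms".

rohpms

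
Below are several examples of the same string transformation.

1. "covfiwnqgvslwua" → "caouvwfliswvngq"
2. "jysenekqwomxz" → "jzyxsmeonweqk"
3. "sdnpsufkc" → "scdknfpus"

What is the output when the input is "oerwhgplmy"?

The rule is to take characters alternately from the front and the back (1st, last, 2nd, 2nd-last, ...).
On "oerwhgplmy" that produces "oyemrlwphg".

oyemrlwphg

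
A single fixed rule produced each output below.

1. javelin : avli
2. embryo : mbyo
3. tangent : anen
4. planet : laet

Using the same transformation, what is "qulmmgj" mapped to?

What's happening: double every character, then keep one character in every 3, starting at position 3 (positions 3rd, 6th, 9th, ...).
"qulmmgj" → "qquullmmmmggjj" → "ulmg".

ulmg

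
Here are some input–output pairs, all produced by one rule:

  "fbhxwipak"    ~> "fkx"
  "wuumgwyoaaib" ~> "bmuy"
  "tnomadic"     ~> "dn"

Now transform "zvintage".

gt

In each case the input is transformed by: sort the characters into alphabetical order, then keep one character in every 3, starting at position 3 (positions 3rd, 6th, 9th, ...).
"zvintage" → "aegintvz" → "gt".
(Check on "tnomadic": → "acdimnot" → "dn" ✓)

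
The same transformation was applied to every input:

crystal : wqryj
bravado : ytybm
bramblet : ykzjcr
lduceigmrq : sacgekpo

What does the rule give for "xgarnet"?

yplcr

Looking at the pairs, the operation is to shift every letter 2 places backward in the alphabet (wrapping around), then delete the first 2 characters.
"xgarnet" → "veyplcr" → "yplcr".
(Check on "lduceigmrq": → "jbsacgekpo" → "sacgekpo" ✓)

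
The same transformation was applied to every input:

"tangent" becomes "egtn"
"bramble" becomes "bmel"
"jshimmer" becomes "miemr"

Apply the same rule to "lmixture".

txrue

What's happening: delete the first 3 characters, then swap each adjacent pair of characters (1↔2, 3↔4, ...).
Working it through for "lmixture": intermediate "xture", final "txrue".
(Check on "jshimmer": → "immer" → "miemr" ✓)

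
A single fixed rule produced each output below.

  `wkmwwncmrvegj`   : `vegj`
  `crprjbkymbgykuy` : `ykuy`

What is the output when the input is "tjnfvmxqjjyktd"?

yktd

The rule is to keep only the last 4 characters.
Doing the same to "tjnfvmxqjjyktd": "yktd".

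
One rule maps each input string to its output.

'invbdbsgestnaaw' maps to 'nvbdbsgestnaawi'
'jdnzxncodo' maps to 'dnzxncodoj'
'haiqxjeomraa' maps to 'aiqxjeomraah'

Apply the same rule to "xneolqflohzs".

In each case the input is transformed by: move the first character to the end.
On "xneolqflohzs" that produces "neolqflohzsx".

neolqflohzsx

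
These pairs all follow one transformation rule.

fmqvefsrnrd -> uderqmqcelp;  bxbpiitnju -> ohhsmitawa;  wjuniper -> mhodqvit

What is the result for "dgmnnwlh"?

mmvkgcfl

What's happening: shift every letter 1 place backward in the alphabet (wrapping around), then move the first 3 characters to the end (rotate left by 3).
Working it through for "dgmnnwlh": intermediate "cflmmvkg", final "mmvkgcfl".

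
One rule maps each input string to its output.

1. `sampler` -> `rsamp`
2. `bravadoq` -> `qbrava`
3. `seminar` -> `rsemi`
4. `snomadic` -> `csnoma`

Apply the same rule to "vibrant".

tvibr

The transformation: move the last 3 characters to the front (rotate right by 3), then delete the first 2 characters.
Working it through for "vibrant": intermediate "antvibr", final "tvibr".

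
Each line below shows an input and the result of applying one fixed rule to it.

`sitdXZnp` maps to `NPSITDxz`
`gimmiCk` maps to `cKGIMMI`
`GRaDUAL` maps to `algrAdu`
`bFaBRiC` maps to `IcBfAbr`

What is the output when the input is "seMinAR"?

arSEmIN

What's happening: move the last 2 characters to the front (rotate right by 2), then flip the case of every letter.
For "seMinAR", step one produces "ARseMin"; step two turns that into "arSEmIN".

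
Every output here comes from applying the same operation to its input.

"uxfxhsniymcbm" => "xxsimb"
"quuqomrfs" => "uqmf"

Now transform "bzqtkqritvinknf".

The rule is to keep every other character starting from the second (positions 2nd, 4th, 6th, ...).
Doing the same to "bzqtkqritvinknf": "ztqivnn".

ztqivnn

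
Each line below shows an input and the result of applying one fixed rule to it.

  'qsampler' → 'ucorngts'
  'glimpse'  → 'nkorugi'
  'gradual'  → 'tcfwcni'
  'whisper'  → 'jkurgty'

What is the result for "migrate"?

kitcvgo

The pattern: shift every letter 2 places forward in the alphabet (wrapping around), then move the first character to the end.
For "migrate", step one produces "okitcvg"; step two turns that into "kitcvgo".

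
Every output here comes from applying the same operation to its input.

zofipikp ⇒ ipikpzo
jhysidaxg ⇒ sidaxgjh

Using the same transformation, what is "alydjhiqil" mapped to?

djhiqilal

In each case the input is transformed by: move the first 2 characters to the end (rotate left by 2), then delete the first character.
Applying both steps to "alydjhiqil": "ydjhiqilal", then "djhiqilal".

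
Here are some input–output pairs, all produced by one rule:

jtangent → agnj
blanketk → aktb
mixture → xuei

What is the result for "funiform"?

Rule — move the first 2 characters to the end (rotate left by 2), then keep every other character starting from the first (positions 1st, 3rd, 5th, ...).
On "funiform": the first step gives "niformfu", and the second then gives "nfrf".

nfrf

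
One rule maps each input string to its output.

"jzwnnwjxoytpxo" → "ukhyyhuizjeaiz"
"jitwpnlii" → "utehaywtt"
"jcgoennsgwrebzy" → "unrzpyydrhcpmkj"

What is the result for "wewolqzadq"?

hphzwbklob

Looking at the pairs, the operation is to shift every letter 11 places forward in the alphabet (wrapping around).
On "wewolqzadq" that produces "hphzwbklob".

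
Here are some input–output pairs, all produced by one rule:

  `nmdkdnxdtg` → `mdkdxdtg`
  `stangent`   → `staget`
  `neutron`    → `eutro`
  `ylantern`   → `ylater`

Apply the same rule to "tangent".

taget

The rule is to remove every "n".
Applying that to "tangent" gives "taget".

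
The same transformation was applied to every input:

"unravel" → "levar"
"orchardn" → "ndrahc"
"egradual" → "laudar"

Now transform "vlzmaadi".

idaamz

The pattern: reverse the string, then delete the last 2 characters.
"vlzmaadi" → "idaamz".
(Check on "orchardn": → "ndrahcro" → "ndrahc" ✓)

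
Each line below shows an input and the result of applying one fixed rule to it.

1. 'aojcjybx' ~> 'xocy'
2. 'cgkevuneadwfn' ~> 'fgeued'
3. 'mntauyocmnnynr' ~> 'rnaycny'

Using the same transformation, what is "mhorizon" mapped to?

Each output is the input with this applied: keep every other character starting from the second (positions 2nd, 4th, 6th, ...), then move the last character to the front.
Starting from "mhorizon": after the first operation, "hrzn"; after the second, "nhrz".

nhrz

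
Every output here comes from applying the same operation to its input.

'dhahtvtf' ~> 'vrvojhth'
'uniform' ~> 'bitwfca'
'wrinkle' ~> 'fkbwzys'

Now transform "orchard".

fcvqfor

The rule is to swap each adjacent pair of characters (1↔2, 3↔4, ...), then shift every letter 12 places backward in the alphabet (wrapping around).
Applying both steps to "orchard": "rohcrad", then "fcvqfor".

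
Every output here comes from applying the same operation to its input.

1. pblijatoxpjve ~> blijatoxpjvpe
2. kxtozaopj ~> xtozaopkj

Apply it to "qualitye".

The transformation: swap the first and last characters, then move the first character to the end.
Applying both steps to "qualitye": "eualityq", then "ualityqe".

ualityqe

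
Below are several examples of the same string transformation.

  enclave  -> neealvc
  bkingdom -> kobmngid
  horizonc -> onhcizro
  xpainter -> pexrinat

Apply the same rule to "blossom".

lmbssoo

Each output is the input with this applied: swap each adjacent pair of characters (1↔2, 3↔4, ...), then take characters alternately from the front and the back (1st, last, 2nd, 2nd-last, ...).
Working it through for "blossom": intermediate "lbsoosm", final "lmbssoo".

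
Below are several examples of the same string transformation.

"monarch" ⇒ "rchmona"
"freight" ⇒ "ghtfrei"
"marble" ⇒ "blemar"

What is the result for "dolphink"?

Looking at the pairs, the operation is to move the last 3 characters to the front (rotate right by 3).
On "dolphink" that produces "inkdolph".

inkdolph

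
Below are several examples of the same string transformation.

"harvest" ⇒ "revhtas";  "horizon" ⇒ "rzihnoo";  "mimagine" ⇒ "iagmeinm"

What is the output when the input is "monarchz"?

carmzohn

In each case the input is transformed by: take characters alternately from the front and the back (1st, last, 2nd, 2nd-last, ...), then move the last 3 characters to the front (rotate right by 3).
For "monarchz", step one produces "mzohncar"; step two turns that into "carmzohn".
(Check on "harvest": → "htasrev" → "revhtas" ✓)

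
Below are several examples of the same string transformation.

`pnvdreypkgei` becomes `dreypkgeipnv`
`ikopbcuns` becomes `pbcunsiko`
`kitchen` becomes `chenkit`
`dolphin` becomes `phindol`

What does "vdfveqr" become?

veqrvdf

The rule is to move the first 3 characters to the end (rotate left by 3).
Applying that to "vdfveqr" gives "veqrvdf".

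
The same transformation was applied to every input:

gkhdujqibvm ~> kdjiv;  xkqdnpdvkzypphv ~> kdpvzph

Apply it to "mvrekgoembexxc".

Looking at the pairs, the operation is to keep every other character starting from the second (positions 2nd, 4th, 6th, ...).
"mvrekgoembexxc" → "vegebxc".

vegebxc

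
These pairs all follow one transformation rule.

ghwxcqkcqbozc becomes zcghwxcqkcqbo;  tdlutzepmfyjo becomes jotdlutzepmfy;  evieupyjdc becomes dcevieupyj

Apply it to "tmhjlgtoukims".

Looking at the pairs, the operation is to move the last 2 characters to the front (rotate right by 2).
"tmhjlgtoukims" → "mstmhjlgtouki".

mstmhjlgtouki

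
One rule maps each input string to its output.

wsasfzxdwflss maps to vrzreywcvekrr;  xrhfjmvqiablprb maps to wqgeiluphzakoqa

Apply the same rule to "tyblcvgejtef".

sxakbufdisde

Rule — shift every letter 1 place backward in the alphabet (wrapping around).
On "tyblcvgejtef" that produces "sxakbufdisde".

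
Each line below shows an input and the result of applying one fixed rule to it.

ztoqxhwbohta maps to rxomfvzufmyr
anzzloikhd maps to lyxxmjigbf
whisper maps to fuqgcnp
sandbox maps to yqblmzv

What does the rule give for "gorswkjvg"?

Each output is the input with this applied: swap each adjacent pair of characters (1↔2, 3↔4, ...), then shift every letter 2 places backward in the alphabet (wrapping around).
Doing the same to "gorswkjvg": "meqpiuthe".
(Check on "sandbox": → "asdnobx" → "yqblmzv" ✓)

meqpiuthe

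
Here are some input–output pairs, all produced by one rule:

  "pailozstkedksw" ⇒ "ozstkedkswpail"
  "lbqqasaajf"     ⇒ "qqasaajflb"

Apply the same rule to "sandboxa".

In each case the input is transformed by: move the last 3 characters to the front (rotate right by 3), then swap the front and back halves of the string.
Applying both steps to "sandboxa": "oxasandb", then "andboxas".

andboxas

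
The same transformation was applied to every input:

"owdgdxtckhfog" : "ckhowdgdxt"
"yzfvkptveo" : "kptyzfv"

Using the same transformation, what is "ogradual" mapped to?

Each output is the input with this applied: delete the last 3 characters, then move the last 3 characters to the front (rotate right by 3).
"ogradual" → "ograd" → "radog".

radog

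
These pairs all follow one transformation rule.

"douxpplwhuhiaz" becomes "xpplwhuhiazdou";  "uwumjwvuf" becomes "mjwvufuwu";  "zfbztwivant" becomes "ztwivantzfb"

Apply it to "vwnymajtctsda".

ymajtctsdavwn

In each case the input is transformed by: move the first 3 characters to the end (rotate left by 3).
Doing the same to "vwnymajtctsda": "ymajtctsdavwn".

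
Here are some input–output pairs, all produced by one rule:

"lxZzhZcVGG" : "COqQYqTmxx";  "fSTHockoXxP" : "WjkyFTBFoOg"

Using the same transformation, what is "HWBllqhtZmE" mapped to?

ynsCCHYKqDv

What's happening: flip the case of every letter, then shift every letter 9 places backward in the alphabet (wrapping around).
Applying both steps to "HWBllqhtZmE": "hwbLLQHTzMe", then "ynsCCHYKqDv".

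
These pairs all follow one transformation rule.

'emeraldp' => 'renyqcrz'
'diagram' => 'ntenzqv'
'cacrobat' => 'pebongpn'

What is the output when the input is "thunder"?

The transformation: shift every letter 13 places forward in the alphabet (wrapping around) — i.e. ROT13, then move the first 2 characters to the end (rotate left by 2).
Working it through for "thunder": intermediate "guhaqre", final "haqregu".

haqregu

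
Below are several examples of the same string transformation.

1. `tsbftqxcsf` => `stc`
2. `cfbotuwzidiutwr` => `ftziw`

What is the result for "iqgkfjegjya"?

qfga

What's happening: keep one character in every 3, starting at position 2 (positions 2nd, 5th, 8th, ...).
Applying that to "iqgkfjegjya" gives "qfga".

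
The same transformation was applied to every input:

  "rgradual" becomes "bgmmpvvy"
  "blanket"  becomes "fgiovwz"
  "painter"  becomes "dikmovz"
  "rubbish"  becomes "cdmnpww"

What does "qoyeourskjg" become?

Looking at the pairs, the operation is to shift every letter 5 places backward in the alphabet (wrapping around), then sort the characters into alphabetical order.
For "qoyeourskjg", step one produces "ljtzjpmnfeb"; step two turns that into "befjjlmnptz".

befjjlmnptz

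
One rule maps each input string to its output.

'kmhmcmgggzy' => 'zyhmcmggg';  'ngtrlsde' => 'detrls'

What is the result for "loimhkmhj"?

hjimhkm

The rule is to delete the first 2 characters, then move the last 2 characters to the front (rotate right by 2).
Starting from "loimhkmhj": after the first operation, "imhkmhj"; after the second, "hjimhkm".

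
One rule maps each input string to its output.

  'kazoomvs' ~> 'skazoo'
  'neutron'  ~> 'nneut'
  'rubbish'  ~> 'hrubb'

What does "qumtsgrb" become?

The transformation: move the last character to the front, then delete the last 2 characters.
So "qumtsgrb" becomes "bqumts".

bqumts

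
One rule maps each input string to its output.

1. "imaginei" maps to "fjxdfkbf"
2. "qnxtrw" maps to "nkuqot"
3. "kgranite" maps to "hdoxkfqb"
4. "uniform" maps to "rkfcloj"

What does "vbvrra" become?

sysoox

The rule is to shift every letter 3 places backward in the alphabet (wrapping around).
For "vbvrra" the result is "sysoox".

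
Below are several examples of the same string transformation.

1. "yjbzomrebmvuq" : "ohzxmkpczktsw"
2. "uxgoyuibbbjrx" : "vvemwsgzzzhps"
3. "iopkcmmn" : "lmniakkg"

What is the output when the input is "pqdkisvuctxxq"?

oobigqtsarvvn

Looking at the pairs, the operation is to swap the first and last characters, then shift every letter 2 places backward in the alphabet (wrapping around).
For "pqdkisvuctxxq", step one produces "qqdkisvuctxxp"; step two turns that into "oobigqtsarvvn".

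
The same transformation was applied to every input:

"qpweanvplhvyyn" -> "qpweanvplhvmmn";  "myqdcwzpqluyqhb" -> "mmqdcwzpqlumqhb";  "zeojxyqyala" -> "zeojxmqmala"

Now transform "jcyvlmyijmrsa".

What's happening: replace every "y" with "m".
On "jcyvlmyijmrsa" that produces "jcmvlmmijmrsa".

jcmvlmmijmrsa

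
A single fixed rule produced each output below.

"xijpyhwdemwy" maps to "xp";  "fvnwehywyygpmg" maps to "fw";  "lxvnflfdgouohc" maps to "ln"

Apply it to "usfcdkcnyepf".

The pattern: keep one character in every 3, starting at position 1 (positions 1st, 4th, 7th, ...), then keep only the first 2 characters.
Working it through for "usfcdkcnyepf": intermediate "ucce", final "uc".

uc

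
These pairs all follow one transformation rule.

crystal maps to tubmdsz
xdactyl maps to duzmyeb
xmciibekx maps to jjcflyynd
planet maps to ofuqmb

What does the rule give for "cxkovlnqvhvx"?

pwmorwiwydyl

The rule is to shift every letter 1 place forward in the alphabet (wrapping around), then move the first 3 characters to the end (rotate left by 3).
On "cxkovlnqvhvx": the first step gives "dylpwmorwiwy", and the second then gives "pwmorwiwydyl".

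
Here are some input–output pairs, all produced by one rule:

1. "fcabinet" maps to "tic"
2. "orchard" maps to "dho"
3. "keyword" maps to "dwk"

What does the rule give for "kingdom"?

The transformation: reverse the string, then keep one character in every 3, starting at position 1 (positions 1st, 4th, 7th, ...).
Starting from "kingdom": after the first operation, "modgnik"; after the second, "mgk".

mgk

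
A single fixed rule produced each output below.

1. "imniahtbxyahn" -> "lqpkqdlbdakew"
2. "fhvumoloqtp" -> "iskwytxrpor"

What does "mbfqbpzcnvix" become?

paeliytqefsc

What's happening: shift every letter 3 places forward in the alphabet (wrapping around), then take characters alternately from the front and the back (1st, last, 2nd, 2nd-last, ...).
Applying both steps to "mbfqbpzcnvix": "peitescfqyla", then "paeliytqefsc".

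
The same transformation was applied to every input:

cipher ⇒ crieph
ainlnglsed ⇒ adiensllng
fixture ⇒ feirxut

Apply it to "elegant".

etlneag

Looking at the pairs, the operation is to take characters alternately from the front and the back (1st, last, 2nd, 2nd-last, ...).
For "elegant" the result is "etlneag".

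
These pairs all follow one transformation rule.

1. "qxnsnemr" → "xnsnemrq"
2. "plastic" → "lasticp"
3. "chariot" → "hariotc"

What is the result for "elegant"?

legante

Each output is the input with this applied: move the first character to the end.
So "elegant" becomes "legante".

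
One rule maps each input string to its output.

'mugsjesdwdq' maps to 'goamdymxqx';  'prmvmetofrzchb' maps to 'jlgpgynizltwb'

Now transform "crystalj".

Each output is the input with this applied: shift every letter 6 places backward in the alphabet (wrapping around), then delete the last character.
On "crystalj": the first step gives "wlsmnufd", and the second then gives "wlsmnuf".

wlsmnuf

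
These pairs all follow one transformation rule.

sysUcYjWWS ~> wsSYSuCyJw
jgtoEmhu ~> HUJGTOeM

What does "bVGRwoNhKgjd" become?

JDBvgrWOnHkG

What's happening: flip the case of every letter, then move the last 2 characters to the front (rotate right by 2).
For "bVGRwoNhKgjd" the result is "JDBvgrWOnHkG".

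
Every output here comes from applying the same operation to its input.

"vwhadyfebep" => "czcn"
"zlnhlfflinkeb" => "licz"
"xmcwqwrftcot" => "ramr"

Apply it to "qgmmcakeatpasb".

nyqz

The transformation: shift every letter 2 places backward in the alphabet (wrapping around), then keep only the last 4 characters.
On "qgmmcakeatpasb": the first step gives "oekkayicyrnyqz", and the second then gives "nyqz".
(Check on "zlnhlfflinkeb": → "xjlfjddjglicz" → "licz" ✓)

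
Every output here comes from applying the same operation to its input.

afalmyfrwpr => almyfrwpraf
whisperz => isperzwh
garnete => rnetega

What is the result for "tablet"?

bletta

In each case the input is transformed by: move the first 2 characters to the end (rotate left by 2).
"tablet" → "bletta".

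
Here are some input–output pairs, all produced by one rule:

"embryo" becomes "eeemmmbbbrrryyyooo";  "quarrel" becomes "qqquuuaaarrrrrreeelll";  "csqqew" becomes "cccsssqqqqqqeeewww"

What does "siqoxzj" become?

sssiiiqqqoooxxxzzzjjj

In each case the input is transformed by: repeat every character 3 times.
For "siqoxzj" the result is "sssiiiqqqoooxxxzzzjjj".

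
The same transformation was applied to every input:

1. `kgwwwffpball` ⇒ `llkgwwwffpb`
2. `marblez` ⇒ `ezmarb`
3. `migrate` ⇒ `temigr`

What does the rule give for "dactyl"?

The pattern: move the last 3 characters to the front (rotate right by 3), then delete the first character.
On "dactyl": the first step gives "tyldac", and the second then gives "yldac".

yldac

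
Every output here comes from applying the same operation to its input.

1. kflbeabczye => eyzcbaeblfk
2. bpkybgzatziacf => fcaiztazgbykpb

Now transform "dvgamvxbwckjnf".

Each output is the input with this applied: reverse the string.
"dvgamvxbwckjnf" → "fnjkcwbxvmagvd".

fnjkcwbxvmagvd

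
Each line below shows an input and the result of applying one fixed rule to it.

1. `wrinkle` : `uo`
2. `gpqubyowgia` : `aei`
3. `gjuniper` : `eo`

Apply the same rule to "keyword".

The rule is to shift every letter 10 places forward in the alphabet (wrapping around), then keep only the vowels.
Applying both steps to "keyword": "uoigybn", then "uoi".

uoi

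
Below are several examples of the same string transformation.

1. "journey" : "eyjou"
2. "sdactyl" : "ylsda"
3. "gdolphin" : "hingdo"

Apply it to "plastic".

Each output is the input with this applied: move the first 3 characters to the end (rotate left by 3), then delete the first 2 characters.
Applying both steps to "plastic": "sticpla", then "icpla".

icpla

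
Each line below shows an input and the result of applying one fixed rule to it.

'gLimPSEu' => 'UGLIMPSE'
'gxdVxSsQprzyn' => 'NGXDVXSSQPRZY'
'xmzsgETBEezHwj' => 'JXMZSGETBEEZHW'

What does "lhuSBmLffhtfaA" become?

Rule — move the last character to the front, then convert every letter to uppercase.
Applying both steps to "lhuSBmLffhtfaA": "AlhuSBmLffhtfa", then "ALHUSBMLFFHTFA".

ALHUSBMLFFHTFA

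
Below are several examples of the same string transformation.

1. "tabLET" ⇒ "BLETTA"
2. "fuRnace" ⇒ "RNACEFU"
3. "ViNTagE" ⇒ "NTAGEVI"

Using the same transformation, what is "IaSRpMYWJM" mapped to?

The rule is to move the first 2 characters to the end (rotate left by 2), then convert every letter to uppercase.
Starting from "IaSRpMYWJM": after the first operation, "SRpMYWJMIa"; after the second, "SRPMYWJMIA".
(Check on "ViNTagE": → "NTagEVi" → "NTAGEVI" ✓)

SRPMYWJMIA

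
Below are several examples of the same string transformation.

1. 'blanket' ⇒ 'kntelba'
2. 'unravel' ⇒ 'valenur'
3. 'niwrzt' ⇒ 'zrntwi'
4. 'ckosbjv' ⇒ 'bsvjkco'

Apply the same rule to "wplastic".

saitwclp

The rule is to move the first 3 characters to the end (rotate left by 3), then swap each adjacent pair of characters (1↔2, 3↔4, ...).
For "wplastic", step one produces "asticwpl"; step two turns that into "saitwclp".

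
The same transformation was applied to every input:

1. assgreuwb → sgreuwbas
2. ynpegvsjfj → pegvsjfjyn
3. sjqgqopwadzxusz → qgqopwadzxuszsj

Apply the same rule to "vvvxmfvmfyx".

vxmfvmfyxvv

What's happening: move the first 2 characters to the end (rotate left by 2).
Applying that to "vvvxmfvmfyx" gives "vxmfvmfyxvv".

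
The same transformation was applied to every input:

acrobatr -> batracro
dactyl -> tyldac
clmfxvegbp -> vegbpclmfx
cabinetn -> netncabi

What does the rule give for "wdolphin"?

phinwdol

The rule is to swap the front and back halves of the string.
On "wdolphin" that produces "phinwdol".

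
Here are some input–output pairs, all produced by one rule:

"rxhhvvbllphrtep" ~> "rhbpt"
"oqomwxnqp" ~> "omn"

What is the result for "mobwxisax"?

mws

In each case the input is transformed by: keep one character in every 3, starting at position 1 (positions 1st, 4th, 7th, ...).
For "mobwxisax" the result is "mws".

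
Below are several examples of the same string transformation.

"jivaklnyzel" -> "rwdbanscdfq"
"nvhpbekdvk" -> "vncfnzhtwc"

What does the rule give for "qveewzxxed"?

pwvinwworp

Rule — shift every letter 8 places backward in the alphabet (wrapping around), then move the last 3 characters to the front (rotate right by 3).
Starting from "qveewzxxed": after the first operation, "inwworppwv"; after the second, "pwvinwworp".
(Check on "nvhpbekdvk": → "fnzhtwcvnc" → "vncfnzhtwc" ✓)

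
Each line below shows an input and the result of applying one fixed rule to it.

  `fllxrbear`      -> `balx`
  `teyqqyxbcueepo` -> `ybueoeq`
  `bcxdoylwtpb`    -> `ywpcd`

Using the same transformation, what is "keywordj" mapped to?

rjew

What's happening: keep every other character starting from the second (positions 2nd, 4th, 6th, ...), then move the first 2 characters to the end (rotate left by 2).
Working it through for "keywordj": intermediate "ewrj", final "rjew".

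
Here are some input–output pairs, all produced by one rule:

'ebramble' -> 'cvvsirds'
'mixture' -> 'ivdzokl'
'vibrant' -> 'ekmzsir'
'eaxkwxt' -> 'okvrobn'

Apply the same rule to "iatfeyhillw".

cnzrkwvpyzc

Rule — shift every letter 9 places backward in the alphabet (wrapping around), then move the last 2 characters to the front (rotate right by 2).
Working it through for "iatfeyhillw": intermediate "zrkwvpyzccn", final "cnzrkwvpyzc".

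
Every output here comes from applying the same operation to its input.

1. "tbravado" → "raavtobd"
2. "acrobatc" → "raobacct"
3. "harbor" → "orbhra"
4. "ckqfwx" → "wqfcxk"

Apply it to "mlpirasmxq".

Looking at the pairs, the operation is to take characters alternately from the front and the back (1st, last, 2nd, 2nd-last, ...), then swap the front and back halves of the string.
For "mlpirasmxq", step one produces "mqlxpmisra"; step two turns that into "misramqlxp".

misramqlxp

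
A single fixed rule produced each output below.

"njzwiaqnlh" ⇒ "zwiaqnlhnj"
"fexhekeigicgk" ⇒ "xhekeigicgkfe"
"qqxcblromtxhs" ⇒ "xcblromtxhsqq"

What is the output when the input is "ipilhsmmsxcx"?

ilhsmmsxcxip

The transformation: move the first 2 characters to the end (rotate left by 2).
On "ipilhsmmsxcx" that produces "ilhsmmsxcxip".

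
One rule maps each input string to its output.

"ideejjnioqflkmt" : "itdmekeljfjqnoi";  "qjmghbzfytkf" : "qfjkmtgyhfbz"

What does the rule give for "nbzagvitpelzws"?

The pattern: take characters alternately from the front and the back (1st, last, 2nd, 2nd-last, ...).
"nbzagvitpelzws" → "nsbwzzalgevpit".

nsbwzzalgevpit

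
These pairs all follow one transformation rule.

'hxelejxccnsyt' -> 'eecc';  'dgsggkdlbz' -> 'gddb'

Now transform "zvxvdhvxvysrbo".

The pattern: sort the characters into reverse alphabetical order, then keep only the last 4 characters.
"zvxvdhvxvysrbo" → "zyxxvvvvsrohdb" → "ohdb".

ohdb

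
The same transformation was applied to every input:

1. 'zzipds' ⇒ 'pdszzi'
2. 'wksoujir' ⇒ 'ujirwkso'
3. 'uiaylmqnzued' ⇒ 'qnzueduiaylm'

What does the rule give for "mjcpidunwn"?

What's happening: swap the front and back halves of the string.
For "mjcpidunwn" the result is "dunwnmjcpi".

dunwnmjcpi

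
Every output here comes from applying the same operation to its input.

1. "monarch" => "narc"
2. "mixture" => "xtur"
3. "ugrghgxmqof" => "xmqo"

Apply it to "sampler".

mple

The pattern: delete the last character, then keep only the last 4 characters.
For "sampler", step one produces "sample"; step two turns that into "mple".
(Check on "mixture": → "mixtur" → "xtur" ✓)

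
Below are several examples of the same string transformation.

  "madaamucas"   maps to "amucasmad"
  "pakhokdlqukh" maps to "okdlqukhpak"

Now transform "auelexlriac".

exlriacaue

Looking at the pairs, the operation is to move the first 3 characters to the end (rotate left by 3), then delete the first character.
"auelexlriac" → "exlriacaue".
(Check on "pakhokdlqukh": → "hokdlqukhpak" → "okdlqukhpak" ✓)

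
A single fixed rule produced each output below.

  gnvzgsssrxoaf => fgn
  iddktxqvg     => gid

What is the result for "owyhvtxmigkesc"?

Looking at the pairs, the operation is to move the last character to the front, then keep only the first 3 characters.
Applying both steps to "owyhvtxmigkesc": "cowyhvtxmigkes", then "cow".

cow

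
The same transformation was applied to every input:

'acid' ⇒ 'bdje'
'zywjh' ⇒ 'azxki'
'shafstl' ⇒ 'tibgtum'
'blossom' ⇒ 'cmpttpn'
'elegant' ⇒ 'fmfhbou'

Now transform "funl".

Looking at the pairs, the operation is to shift every letter 1 place forward in the alphabet (wrapping around).
For "funl" the result is "gvom".

gvom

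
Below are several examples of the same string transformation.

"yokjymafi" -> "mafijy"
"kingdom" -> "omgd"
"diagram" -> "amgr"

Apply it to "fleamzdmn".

The rule is to delete the first 3 characters, then move the first 2 characters to the end (rotate left by 2).
For "fleamzdmn", step one produces "amzdmn"; step two turns that into "zdmnam".

zdmnam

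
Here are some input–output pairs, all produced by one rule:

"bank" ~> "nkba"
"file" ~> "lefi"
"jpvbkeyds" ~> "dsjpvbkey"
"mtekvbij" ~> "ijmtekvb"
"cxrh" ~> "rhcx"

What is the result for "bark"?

rkba

What's happening: move the last 2 characters to the front (rotate right by 2).
On "bark" that produces "rkba".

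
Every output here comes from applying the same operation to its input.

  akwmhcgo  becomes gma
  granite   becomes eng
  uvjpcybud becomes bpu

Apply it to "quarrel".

lrq

The pattern: keep one character in every 3, starting at position 1 (positions 1st, 4th, 7th, ...), then reverse the string.
Starting from "quarrel": after the first operation, "qrl"; after the second, "lrq".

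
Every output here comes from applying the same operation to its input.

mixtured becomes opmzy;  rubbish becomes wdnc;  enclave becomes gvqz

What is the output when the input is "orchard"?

Rule — shift every letter 5 places backward in the alphabet (wrapping around), then delete the first 3 characters.
So "orchard" becomes "cvmy".

cvmy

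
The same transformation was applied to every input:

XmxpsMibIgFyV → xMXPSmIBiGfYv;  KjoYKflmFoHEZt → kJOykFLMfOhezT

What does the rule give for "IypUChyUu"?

The transformation: flip the case of every letter.
Applying that to "IypUChyUu" gives "iYPucHYuU".

iYPucHYuU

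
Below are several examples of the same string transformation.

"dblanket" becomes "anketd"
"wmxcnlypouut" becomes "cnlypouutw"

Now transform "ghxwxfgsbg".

Looking at the pairs, the operation is to move the first 3 characters to the end (rotate left by 3), then delete the last 2 characters.
Starting from "ghxwxfgsbg": after the first operation, "wxfgsbgghx"; after the second, "wxfgsbgg".
(Check on "dblanket": → "anketdbl" → "anketd" ✓)

wxfgsbgg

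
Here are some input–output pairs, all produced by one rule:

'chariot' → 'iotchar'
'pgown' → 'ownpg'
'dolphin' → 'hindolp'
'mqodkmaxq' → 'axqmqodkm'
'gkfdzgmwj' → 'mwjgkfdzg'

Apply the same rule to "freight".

What's happening: move the last 3 characters to the front (rotate right by 3).
Doing the same to "freight": "ghtfrei".

ghtfrei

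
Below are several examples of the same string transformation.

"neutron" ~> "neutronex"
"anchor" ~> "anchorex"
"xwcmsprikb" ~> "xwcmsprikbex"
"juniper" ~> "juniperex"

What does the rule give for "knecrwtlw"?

Rule — append "ex".
So "knecrwtlw" becomes "knecrwtlwex".

knecrwtlwex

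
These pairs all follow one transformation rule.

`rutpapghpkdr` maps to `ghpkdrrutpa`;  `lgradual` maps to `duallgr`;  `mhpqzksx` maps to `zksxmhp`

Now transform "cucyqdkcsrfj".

The rule is to swap the front and back halves of the string, then delete the last character.
For "cucyqdkcsrfj", step one produces "kcsrfjcucyqd"; step two turns that into "kcsrfjcucyq".

kcsrfjcucyq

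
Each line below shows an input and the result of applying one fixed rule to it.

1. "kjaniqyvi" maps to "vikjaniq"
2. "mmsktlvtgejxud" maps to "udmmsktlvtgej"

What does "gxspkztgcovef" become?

efgxspkztgco

In each case the input is transformed by: move the last 2 characters to the front (rotate right by 2), then delete the last character.
Applying both steps to "gxspkztgcovef": "efgxspkztgcov", then "efgxspkztgco".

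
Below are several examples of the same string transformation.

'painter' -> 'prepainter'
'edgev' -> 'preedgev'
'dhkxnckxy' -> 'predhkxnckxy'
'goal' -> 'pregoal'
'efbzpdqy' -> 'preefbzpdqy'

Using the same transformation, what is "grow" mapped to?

What's happening: prepend "pre".
On "grow" that produces "pregrow".

pregrow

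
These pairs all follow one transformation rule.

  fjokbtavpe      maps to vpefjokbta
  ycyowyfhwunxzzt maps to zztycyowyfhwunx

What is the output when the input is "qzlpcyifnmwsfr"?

sfrqzlpcyifnmw

What's happening: move the last 3 characters to the front (rotate right by 3).
So "qzlpcyifnmwsfr" becomes "sfrqzlpcyifnmw".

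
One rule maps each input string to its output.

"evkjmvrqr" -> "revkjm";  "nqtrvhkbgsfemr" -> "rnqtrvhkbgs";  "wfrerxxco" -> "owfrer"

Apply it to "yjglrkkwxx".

xyjglrk

The pattern: move the last character to the front, then delete the last 3 characters.
"yjglrkkwxx" → "xyjglrkkwx" → "xyjglrk".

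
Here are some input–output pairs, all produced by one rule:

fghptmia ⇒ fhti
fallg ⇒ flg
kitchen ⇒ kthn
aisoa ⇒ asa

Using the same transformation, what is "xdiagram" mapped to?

xiga

The transformation: keep every other character starting from the first (positions 1st, 3rd, 5th, ...).
Doing the same to "xdiagram": "xiga".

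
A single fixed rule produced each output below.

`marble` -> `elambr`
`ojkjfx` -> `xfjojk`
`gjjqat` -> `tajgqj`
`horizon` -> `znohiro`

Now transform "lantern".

Each output is the input with this applied: swap each adjacent pair of characters (1↔2, 3↔4, ...), then move the last 2 characters to the front (rotate right by 2).
For "lantern", step one produces "altnren"; step two turns that into "enaltnr".
(Check on "gjjqat": → "jgqjta" → "tajgqj" ✓)

enaltnr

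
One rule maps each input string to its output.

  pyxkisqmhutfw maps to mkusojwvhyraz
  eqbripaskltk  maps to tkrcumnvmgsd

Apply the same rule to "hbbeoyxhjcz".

The transformation: shift every letter 2 places forward in the alphabet (wrapping around), then move the first 3 characters to the end (rotate left by 3).
For "hbbeoyxhjcz", step one produces "jddgqazjleb"; step two turns that into "gqazjlebjdd".

gqazjlebjdd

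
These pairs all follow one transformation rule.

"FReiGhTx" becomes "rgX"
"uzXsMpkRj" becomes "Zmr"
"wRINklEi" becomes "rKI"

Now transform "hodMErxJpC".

What's happening: flip the case of every letter, then keep one character in every 3, starting at position 2 (positions 2nd, 5th, 8th, ...).
"hodMErxJpC" → "HODmeRXjPc" → "Oej".

Oej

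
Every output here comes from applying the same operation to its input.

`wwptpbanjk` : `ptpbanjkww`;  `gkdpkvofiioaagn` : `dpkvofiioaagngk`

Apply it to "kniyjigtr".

What's happening: move the first 2 characters to the end (rotate left by 2).
For "kniyjigtr" the result is "iyjigtrkn".

iyjigtrkn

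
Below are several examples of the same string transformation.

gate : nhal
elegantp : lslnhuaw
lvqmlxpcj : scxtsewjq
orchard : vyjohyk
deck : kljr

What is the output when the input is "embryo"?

ltiyfv

In each case the input is transformed by: shift every letter 7 places forward in the alphabet (wrapping around).
For "embryo" the result is "ltiyfv".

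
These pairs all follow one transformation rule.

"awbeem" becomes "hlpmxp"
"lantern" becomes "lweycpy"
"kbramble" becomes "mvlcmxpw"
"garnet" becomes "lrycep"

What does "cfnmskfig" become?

The pattern: swap each adjacent pair of characters (1↔2, 3↔4, ...), then shift every letter 11 places forward in the alphabet (wrapping around).
On "cfnmskfig": the first step gives "fcmnksifg", and the second then gives "qnxyvdtqr".
(Check on "garnet": → "agnrte" → "lrycep" ✓)

qnxyvdtqr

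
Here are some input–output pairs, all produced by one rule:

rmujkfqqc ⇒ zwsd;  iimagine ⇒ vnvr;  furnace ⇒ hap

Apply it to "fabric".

The pattern: shift every letter 13 places forward in the alphabet (wrapping around) — i.e. ROT13, then keep every other character starting from the second (positions 2nd, 4th, 6th, ...).
So "fabric" becomes "nep".

nep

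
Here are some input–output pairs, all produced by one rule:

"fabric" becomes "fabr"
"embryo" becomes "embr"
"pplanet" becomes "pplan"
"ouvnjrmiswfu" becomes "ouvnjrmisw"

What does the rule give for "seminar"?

What's happening: delete the last 2 characters.
For "seminar" the result is "semin".

semin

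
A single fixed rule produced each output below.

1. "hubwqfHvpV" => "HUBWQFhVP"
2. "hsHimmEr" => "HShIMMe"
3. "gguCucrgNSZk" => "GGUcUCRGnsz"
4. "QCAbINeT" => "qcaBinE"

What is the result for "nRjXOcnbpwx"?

Each output is the input with this applied: delete the last character, then flip the case of every letter.
"nRjXOcnbpwx" → "nRjXOcnbpw" → "NrJxoCNBPW".

NrJxoCNBPW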